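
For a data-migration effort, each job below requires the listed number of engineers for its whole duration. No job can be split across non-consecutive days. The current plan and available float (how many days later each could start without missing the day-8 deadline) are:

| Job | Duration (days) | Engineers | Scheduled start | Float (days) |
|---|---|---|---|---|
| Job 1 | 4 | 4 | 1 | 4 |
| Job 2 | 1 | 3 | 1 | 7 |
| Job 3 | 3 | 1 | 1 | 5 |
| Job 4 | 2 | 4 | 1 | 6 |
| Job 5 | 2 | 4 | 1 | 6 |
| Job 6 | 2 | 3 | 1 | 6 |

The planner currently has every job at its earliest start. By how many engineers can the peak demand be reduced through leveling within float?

12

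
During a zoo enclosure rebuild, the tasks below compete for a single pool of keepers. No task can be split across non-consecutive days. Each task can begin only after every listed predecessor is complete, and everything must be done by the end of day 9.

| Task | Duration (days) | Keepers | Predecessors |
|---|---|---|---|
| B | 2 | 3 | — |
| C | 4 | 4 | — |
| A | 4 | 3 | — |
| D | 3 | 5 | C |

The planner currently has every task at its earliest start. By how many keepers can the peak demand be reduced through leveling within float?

3

Early-start peak: d1:10  d2:10  d3:7  d4:7  d5:5  d6:5  d7:5  d8:0  d9:0 ⇒ 10.
Leveled (B@1, C@1, A@3, D@7): d1:7  d2:7  d3:7  d4:7  d5:3  d6:3  d7:5  d8:5  d9:5 ⇒ 7.
Reduction 10 − 7 = 3.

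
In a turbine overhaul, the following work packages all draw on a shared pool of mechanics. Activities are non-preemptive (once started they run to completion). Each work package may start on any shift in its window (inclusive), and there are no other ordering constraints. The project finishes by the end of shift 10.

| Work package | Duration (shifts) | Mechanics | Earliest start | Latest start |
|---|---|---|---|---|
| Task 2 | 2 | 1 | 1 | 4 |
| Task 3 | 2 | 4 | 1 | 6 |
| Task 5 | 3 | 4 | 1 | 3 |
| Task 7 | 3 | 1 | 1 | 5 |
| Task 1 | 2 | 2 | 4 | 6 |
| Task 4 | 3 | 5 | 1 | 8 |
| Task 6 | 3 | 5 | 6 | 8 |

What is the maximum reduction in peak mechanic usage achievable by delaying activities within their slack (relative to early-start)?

7

Early-start peak: s1:15  s2:15  s3:10  s4:2  s5:2  s6:5  s7:5  s8:5  s9:0  s10:0 ⇒ 15.
Leveled (Task 2@1, Task 3@3, Task 5@1, Task 7@4, Task 1@4, Task 4@5, Task 6@8): s1:5  s2:5  s3:8  s4:7  s5:8  s6:6  s7:5  s8:5  s9:5  s10:5 ⇒ 8.
Reduction 15 − 8 = 7.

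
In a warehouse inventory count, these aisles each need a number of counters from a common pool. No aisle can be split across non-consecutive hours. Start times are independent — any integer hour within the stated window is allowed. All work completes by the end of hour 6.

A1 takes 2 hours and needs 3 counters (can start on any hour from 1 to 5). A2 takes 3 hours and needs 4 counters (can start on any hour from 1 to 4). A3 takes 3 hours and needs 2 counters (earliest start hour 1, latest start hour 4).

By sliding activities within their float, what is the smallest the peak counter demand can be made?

5

Early-start (A1@1, A2@1, A3@1) gives peak 9: h1:9  h2:9  h3:6  h4:0  h5:0  h6:0.
Shift A2→4.
Schedule A1@1, A2@4, A3@1: h1:5  h2:5  h3:2  h4:4  h5:4  h6:4 — peak 5.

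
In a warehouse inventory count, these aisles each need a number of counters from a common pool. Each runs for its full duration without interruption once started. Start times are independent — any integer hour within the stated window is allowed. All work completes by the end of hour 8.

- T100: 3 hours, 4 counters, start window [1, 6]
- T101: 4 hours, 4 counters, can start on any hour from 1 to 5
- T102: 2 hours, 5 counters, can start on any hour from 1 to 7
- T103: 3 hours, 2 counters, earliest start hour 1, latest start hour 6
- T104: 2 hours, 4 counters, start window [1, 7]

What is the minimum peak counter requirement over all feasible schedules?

Early-start (T100@1, T101@1, T102@1, T103@1, T104@1) gives peak 19: h1:19  h2:19  h3:10  h4:4  h5:0  h6:0  h7:0  h8:0.
Shift T102→5, T103→4, T104→7.
Schedule T100@1, T101@1, T102@5, T103@4, T104@7: h1:8  h2:8  h3:8  h4:6  h5:7  h6:7  h7:4  h8:4 — peak 8.

8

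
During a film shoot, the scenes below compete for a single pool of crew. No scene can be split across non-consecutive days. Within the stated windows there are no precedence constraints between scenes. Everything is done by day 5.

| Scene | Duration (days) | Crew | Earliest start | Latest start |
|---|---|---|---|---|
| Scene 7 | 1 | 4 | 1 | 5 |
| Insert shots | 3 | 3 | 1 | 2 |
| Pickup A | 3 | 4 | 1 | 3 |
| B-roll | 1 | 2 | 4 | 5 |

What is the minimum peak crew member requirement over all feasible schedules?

7

Early-start (Scene 7@1, Insert shots@1, Pickup A@1, B-roll@4) gives peak 11: d1:11  d2:7  d3:7  d4:2  d5:0.
Shift Pickup A→2.
Schedule Scene 7@1, Insert shots@1, Pickup A@2, B-roll@4: d1:7  d2:7  d3:7  d4:6  d5:0 — peak 7.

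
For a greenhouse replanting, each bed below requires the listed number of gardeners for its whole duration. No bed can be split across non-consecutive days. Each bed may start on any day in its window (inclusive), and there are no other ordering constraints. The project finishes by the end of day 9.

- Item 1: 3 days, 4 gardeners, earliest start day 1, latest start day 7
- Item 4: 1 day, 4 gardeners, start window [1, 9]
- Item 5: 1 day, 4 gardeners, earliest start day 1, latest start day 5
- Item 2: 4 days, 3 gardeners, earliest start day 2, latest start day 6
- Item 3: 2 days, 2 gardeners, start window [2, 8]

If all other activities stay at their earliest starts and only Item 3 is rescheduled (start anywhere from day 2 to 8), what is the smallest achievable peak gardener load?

12

Item 3@2: d1:12  d2:9  d3:9  d4:3  d5:3  d6:0  d7:0  d8:0  d9:0 → peak 12
Item 3@3: d1:12  d2:7  d3:9  d4:5  d5:3  d6:0  d7:0  d8:0  d9:0 → peak 12
Item 3@4: d1:12  d2:7  d3:7  d4:5  d5:5  d6:0  d7:0  d8:0  d9:0 → peak 12
Item 3@5: d1:12  d2:7  d3:7  d4:3  d5:5  d6:2  d7:0  d8:0  d9:0 → peak 12
Item 3@6: d1:12  d2:7  d3:7  d4:3  d5:3  d6:2  d7:2  d8:0  d9:0 → peak 12
Item 3@7: d1:12  d2:7  d3:7  d4:3  d5:3  d6:0  d7:2  d8:2  d9:0 → peak 12
Item 3@8: d1:12  d2:7  d3:7  d4:3  d5:3  d6:0  d7:0  d8:2  d9:2 → peak 12
Best is Item 3@2, peak 12.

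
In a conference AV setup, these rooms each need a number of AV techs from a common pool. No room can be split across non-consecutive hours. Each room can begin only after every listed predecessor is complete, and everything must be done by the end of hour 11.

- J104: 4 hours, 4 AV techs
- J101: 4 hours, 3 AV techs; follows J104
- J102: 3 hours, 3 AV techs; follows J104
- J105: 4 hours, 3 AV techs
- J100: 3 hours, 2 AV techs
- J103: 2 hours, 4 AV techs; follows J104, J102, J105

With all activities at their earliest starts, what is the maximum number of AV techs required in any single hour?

9

Early-start schedule: J104@1, J101@5, J102@5, J105@1, J100@1, J103@8.
Load per hour: hour 1: 9, hour 2: 9, hour 3: 9, hour 4: 7, hour 5: 6, hour 6: 6, hour 7: 6, hour 8: 7, hour 9: 4, hour 10: 0, hour 11: 0.
Peak is 9.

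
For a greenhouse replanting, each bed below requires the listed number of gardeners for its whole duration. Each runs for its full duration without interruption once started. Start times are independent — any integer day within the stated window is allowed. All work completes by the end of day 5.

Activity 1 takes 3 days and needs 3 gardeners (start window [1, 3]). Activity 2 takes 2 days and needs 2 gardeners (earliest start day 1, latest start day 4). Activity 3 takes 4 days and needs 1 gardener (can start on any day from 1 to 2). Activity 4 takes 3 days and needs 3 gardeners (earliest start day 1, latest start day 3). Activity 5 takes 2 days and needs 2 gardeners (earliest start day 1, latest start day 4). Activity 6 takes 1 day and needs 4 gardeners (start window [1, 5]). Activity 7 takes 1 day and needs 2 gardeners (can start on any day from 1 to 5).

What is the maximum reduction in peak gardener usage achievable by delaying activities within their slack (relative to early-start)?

9

Early-start peak: d1:17  d2:11  d3:7  d4:1  d5:0 ⇒ 17.
Leveled (Activity 1@1, Activity 2@1, Activity 3@1, Activity 4@3, Activity 5@1, Activity 6@4, Activity 7@5): d1:8  d2:8  d3:7  d4:8  d5:5 ⇒ 8.
Reduction 17 − 8 = 9.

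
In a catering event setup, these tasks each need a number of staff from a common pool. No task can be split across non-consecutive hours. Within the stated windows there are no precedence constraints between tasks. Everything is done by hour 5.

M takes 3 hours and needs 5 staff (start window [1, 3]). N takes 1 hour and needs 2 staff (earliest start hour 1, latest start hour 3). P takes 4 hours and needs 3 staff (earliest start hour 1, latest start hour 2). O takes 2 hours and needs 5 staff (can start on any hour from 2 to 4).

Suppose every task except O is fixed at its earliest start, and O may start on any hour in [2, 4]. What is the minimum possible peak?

10

O@2: h1:10  h2:13  h3:13  h4:3  h5:0 → peak 13
O@3: h1:10  h2:8  h3:13  h4:8  h5:0 → peak 13
O@4: h1:10  h2:8  h3:8  h4:8  h5:5 → peak 10
Best is O@4, peak 10.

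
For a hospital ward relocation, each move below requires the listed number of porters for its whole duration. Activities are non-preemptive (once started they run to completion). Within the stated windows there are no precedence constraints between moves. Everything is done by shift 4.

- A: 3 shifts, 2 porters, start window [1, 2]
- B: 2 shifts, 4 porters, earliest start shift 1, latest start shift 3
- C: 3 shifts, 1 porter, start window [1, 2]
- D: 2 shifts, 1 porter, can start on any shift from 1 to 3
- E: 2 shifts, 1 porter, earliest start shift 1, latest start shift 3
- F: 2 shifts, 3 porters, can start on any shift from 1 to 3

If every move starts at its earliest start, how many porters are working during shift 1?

At early start, shift 1 has: A, B, C, D, E, F.
Demand: 2 + 4 + 1 + 1 + 1 + 3 = 12.

12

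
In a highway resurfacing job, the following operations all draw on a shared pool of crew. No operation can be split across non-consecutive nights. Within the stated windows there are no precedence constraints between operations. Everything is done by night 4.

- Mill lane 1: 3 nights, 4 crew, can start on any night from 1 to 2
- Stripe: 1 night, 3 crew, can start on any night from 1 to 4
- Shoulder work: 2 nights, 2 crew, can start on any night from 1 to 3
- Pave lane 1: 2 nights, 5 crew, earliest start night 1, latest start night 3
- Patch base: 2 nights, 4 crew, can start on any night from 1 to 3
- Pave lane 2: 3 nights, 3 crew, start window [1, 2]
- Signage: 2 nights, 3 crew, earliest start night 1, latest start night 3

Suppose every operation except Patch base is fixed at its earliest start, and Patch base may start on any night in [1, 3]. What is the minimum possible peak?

Patch base@1: n1:24  n2:21  n3:7  n4:0 → peak 24
Patch base@2: n1:20  n2:21  n3:11  n4:0 → peak 21
Patch base@3: n1:20  n2:17  n3:11  n4:4 → peak 20
Best is Patch base@3, peak 20.

20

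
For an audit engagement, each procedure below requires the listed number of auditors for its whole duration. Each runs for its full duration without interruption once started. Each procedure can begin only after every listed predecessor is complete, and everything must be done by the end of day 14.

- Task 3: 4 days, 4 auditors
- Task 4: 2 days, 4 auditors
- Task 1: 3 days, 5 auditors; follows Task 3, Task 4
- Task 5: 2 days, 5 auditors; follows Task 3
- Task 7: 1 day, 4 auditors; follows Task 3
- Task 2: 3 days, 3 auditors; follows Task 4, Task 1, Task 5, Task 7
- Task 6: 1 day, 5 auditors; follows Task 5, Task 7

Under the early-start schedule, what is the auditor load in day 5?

14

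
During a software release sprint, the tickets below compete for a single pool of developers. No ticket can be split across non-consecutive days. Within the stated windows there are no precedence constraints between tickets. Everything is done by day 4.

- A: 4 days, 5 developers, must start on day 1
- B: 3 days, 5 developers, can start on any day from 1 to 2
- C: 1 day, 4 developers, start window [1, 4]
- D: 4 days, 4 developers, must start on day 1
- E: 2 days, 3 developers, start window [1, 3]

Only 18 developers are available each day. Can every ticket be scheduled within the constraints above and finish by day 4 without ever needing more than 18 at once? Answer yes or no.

Schedule A@1, B@1, C@4, D@1, E@1: d1:17  d2:17  d3:14  d4:13 — peak 17 ≤ 18.

yes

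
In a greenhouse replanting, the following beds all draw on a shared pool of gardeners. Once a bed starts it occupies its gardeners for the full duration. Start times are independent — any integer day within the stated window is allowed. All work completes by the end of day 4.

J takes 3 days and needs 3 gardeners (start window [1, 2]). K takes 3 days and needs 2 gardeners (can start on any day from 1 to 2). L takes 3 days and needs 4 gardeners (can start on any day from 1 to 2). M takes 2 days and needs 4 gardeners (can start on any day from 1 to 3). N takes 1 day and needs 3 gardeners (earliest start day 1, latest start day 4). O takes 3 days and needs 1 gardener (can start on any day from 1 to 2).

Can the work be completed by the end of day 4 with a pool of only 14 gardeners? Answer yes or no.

yes

Schedule J@1, K@1, L@1, M@1, N@3, O@1: d1:14  d2:14  d3:13  d4:0 — peak 14 ≤ 14.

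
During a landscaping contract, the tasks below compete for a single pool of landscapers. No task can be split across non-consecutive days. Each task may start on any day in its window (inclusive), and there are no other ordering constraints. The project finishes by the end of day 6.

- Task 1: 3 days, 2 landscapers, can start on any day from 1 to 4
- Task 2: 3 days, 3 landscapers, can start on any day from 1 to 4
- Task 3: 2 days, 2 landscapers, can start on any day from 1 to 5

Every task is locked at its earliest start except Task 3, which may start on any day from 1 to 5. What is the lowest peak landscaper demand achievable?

Task 3@1: d1:7  d2:7  d3:5  d4:0  d5:0  d6:0 → peak 7
Task 3@2: d1:5  d2:7  d3:7  d4:0  d5:0  d6:0 → peak 7
Task 3@3: d1:5  d2:5  d3:7  d4:2  d5:0  d6:0 → peak 7
Task 3@4: d1:5  d2:5  d3:5  d4:2  d5:2  d6:0 → peak 5
Task 3@5: d1:5  d2:5  d3:5  d4:0  d5:2  d6:2 → peak 5
Best is Task 3@4, peak 5.

5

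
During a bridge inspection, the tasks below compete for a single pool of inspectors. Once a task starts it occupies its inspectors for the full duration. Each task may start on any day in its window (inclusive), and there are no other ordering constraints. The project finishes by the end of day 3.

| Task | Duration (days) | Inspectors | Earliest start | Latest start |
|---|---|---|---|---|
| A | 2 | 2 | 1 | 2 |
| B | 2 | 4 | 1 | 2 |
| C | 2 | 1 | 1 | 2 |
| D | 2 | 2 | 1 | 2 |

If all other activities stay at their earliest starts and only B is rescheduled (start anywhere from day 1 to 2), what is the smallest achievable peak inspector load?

9

B@1: d1:9  d2:9  d3:0 → peak 9
B@2: d1:5  d2:9  d3:4 → peak 9
Best is B@1, peak 9.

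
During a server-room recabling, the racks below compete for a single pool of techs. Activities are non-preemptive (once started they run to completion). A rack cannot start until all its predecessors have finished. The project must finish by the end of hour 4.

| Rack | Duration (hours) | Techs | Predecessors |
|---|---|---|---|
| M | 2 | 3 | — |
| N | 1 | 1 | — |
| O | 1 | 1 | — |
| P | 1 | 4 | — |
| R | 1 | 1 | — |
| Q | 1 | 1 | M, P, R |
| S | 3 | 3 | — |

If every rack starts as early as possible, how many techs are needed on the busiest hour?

Early-start schedule: M@1, N@1, O@1, P@1, R@1, Q@3, S@1.
Load per hour: hour 1: 13, hour 2: 6, hour 3: 4, hour 4: 0.
Peak is 13.

13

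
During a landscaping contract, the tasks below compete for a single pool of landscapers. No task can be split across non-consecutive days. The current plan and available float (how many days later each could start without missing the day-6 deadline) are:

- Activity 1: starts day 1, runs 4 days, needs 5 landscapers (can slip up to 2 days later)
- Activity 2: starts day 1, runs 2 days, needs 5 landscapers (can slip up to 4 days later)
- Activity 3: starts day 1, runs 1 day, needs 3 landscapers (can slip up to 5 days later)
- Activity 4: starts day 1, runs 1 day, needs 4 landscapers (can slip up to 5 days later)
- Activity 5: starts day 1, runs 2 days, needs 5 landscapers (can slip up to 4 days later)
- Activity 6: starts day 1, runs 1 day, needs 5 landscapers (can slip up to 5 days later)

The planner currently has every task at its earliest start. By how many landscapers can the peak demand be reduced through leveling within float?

17

Early-start peak: d1:27  d2:15  d3:5  d4:5  d5:0  d6:0 ⇒ 27.
Leveled (Activity 1@1, Activity 2@1, Activity 3@3, Activity 4@4, Activity 5@5, Activity 6@5): d1:10  d2:10  d3:8  d4:9  d5:10  d6:5 ⇒ 10.
Reduction 27 − 10 = 17.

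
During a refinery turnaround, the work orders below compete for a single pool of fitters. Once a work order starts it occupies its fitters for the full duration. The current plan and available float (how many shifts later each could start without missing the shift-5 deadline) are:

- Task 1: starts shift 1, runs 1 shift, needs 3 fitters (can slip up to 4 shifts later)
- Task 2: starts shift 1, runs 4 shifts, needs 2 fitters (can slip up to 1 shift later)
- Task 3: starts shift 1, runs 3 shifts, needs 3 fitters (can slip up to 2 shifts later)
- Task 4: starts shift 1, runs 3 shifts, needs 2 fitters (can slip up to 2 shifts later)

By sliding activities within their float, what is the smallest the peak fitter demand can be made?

7

Early-start (Task 1@1, Task 2@1, Task 3@1, Task 4@1) gives peak 10: s1:10  s2:7  s3:7  s4:2  s5:0.
Shift Task 3→2.
Schedule Task 1@1, Task 2@1, Task 3@2, Task 4@1: s1:7  s2:7  s3:7  s4:5  s5:0 — peak 7.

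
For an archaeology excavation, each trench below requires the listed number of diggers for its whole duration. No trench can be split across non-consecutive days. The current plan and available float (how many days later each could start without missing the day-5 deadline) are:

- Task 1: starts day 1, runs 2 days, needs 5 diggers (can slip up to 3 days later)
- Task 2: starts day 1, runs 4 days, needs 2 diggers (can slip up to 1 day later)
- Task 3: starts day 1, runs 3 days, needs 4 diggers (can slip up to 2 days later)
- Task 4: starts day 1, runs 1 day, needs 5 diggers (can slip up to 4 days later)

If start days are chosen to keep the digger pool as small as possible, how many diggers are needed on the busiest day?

9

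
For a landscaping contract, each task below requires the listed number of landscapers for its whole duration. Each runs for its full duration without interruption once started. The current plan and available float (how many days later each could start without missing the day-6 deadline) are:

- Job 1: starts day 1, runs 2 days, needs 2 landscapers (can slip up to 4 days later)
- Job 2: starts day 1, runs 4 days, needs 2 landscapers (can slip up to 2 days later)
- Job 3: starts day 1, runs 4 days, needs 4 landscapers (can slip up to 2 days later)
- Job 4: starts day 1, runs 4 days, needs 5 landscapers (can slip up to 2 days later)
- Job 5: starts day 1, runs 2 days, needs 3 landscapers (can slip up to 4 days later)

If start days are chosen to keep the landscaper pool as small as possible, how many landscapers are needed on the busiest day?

11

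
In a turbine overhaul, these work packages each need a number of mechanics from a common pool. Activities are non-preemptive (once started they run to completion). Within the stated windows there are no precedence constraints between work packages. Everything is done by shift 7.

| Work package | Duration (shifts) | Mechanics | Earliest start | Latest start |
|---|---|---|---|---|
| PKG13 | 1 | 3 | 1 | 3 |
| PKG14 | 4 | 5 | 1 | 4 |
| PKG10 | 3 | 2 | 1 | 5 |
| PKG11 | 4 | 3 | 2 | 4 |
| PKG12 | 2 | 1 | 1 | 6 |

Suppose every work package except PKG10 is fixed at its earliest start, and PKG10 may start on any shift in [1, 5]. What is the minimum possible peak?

9

PKG10@1: s1:11  s2:11  s3:10  s4:8  s5:3  s6:0  s7:0 → peak 11
PKG10@2: s1:9  s2:11  s3:10  s4:10  s5:3  s6:0  s7:0 → peak 11
PKG10@3: s1:9  s2:9  s3:10  s4:10  s5:5  s6:0  s7:0 → peak 10
PKG10@4: s1:9  s2:9  s3:8  s4:10  s5:5  s6:2  s7:0 → peak 10
PKG10@5: s1:9  s2:9  s3:8  s4:8  s5:5  s6:2  s7:2 → peak 9
Best is PKG10@5, peak 9.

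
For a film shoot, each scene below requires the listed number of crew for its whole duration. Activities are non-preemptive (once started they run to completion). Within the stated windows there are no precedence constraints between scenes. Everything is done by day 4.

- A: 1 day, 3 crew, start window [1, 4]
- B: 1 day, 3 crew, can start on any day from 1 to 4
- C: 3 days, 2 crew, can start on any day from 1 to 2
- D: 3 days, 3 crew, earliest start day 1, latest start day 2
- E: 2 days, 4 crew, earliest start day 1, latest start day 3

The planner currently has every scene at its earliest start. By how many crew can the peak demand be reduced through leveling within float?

6

Early-start peak: d1:15  d2:9  d3:5  d4:0 ⇒ 15.
Leveled (A@1, B@1, C@1, D@2, E@2): d1:8  d2:9  d3:9  d4:3 ⇒ 9.
Reduction 15 − 9 = 6.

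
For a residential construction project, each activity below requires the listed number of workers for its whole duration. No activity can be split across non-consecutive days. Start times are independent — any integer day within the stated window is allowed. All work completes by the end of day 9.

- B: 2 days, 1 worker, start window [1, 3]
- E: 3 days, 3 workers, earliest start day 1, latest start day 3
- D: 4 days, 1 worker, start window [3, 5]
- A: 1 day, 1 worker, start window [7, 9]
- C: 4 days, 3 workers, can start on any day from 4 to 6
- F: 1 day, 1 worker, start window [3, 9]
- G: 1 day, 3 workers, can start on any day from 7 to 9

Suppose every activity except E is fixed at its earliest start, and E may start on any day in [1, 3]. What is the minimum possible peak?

E@1: d1:4  d2:4  d3:5  d4:4  d5:4  d6:4  d7:7  d8:0  d9:0 → peak 7
E@2: d1:1  d2:4  d3:5  d4:7  d5:4  d6:4  d7:7  d8:0  d9:0 → peak 7
E@3: d1:1  d2:1  d3:5  d4:7  d5:7  d6:4  d7:7  d8:0  d9:0 → peak 7
Best is E@1, peak 7.

7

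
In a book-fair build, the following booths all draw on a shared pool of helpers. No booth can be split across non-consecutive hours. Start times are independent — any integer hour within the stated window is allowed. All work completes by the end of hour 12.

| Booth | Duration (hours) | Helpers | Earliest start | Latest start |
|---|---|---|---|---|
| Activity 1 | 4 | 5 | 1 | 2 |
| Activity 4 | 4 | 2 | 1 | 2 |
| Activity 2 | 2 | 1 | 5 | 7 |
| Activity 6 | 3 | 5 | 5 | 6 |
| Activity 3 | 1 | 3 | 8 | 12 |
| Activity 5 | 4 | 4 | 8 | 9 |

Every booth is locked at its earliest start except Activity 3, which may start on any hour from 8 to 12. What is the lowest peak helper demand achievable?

Activity 3@8: h1:7  h2:7  h3:7  h4:7  h5:6  h6:6  h7:5  h8:7  h9:4  h10:4  h11:4  h12:0 → peak 7
Activity 3@9: h1:7  h2:7  h3:7  h4:7  h5:6  h6:6  h7:5  h8:4  h9:7  h10:4  h11:4  h12:0 → peak 7
Activity 3@10: h1:7  h2:7  h3:7  h4:7  h5:6  h6:6  h7:5  h8:4  h9:4  h10:7  h11:4  h12:0 → peak 7
Activity 3@11: h1:7  h2:7  h3:7  h4:7  h5:6  h6:6  h7:5  h8:4  h9:4  h10:4  h11:7  h12:0 → peak 7
Activity 3@12: h1:7  h2:7  h3:7  h4:7  h5:6  h6:6  h7:5  h8:4  h9:4  h10:4  h11:4  h12:3 → peak 7
Best is Activity 3@8, peak 7.

7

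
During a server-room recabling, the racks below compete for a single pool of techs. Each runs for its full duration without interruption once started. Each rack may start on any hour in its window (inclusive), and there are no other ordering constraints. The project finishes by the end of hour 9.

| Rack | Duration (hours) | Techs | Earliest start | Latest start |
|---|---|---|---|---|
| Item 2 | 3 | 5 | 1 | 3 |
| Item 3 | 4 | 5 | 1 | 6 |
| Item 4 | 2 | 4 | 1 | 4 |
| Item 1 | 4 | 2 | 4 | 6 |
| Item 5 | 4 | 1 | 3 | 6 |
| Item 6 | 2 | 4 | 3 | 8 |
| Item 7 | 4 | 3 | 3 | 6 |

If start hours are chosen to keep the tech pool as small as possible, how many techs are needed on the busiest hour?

Early-start (Item 2@1, Item 3@1, Item 4@1, Item 1@4, Item 5@3, Item 6@3, Item 7@3) gives peak 18: h1:14  h2:14  h3:18  h4:15  h5:6  h6:6  h7:2  h8:0  h9:0.
Shift Item 4→4, Item 1→5, Item 5→4, Item 6→6, Item 7→5.
Schedule Item 2@1, Item 3@1, Item 4@4, Item 1@5, Item 5@4, Item 6@6, Item 7@5: h1:10  h2:10  h3:10  h4:10  h5:10  h6:10  h7:10  h8:5  h9:0 — peak 10.

10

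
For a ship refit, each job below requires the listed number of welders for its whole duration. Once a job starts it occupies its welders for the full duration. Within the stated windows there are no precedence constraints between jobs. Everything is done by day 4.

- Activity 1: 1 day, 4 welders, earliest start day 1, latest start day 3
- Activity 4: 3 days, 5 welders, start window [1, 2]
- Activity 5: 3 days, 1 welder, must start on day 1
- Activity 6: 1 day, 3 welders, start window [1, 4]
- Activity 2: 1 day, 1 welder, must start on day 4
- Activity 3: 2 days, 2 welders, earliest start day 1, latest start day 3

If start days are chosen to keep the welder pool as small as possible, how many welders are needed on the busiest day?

Early-start (Activity 1@1, Activity 4@1, Activity 5@1, Activity 6@1, Activity 2@4, Activity 3@1) gives peak 15: d1:15  d2:8  d3:6  d4:1.
Shift Activity 4→2, Activity 3→2.
Schedule Activity 1@1, Activity 4@2, Activity 5@1, Activity 6@1, Activity 2@4, Activity 3@2: d1:8  d2:8  d3:8  d4:6 — peak 8.
Total welder-days = 30 over 4 days ⇒ peak ≥ ⌈30/4⌉ = 8, so 8 is optimal.

8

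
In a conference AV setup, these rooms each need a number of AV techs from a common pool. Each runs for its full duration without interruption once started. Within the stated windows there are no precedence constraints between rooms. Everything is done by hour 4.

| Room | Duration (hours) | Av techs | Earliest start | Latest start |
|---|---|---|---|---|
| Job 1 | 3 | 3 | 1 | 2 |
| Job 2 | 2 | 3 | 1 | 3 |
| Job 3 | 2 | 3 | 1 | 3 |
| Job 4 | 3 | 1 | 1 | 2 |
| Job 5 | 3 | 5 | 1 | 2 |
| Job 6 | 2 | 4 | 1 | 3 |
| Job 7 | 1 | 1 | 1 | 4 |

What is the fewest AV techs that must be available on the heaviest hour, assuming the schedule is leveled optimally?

Early-start (Job 1@1, Job 2@1, Job 3@1, Job 4@1, Job 5@1, Job 6@1, Job 7@1) gives peak 20: h1:20  h2:19  h3:9  h4:0.
Shift Job 6→3, Job 7→3.
Schedule Job 1@1, Job 2@1, Job 3@1, Job 4@1, Job 5@1, Job 6@3, Job 7@3: h1:15  h2:15  h3:14  h4:4 — peak 15.

15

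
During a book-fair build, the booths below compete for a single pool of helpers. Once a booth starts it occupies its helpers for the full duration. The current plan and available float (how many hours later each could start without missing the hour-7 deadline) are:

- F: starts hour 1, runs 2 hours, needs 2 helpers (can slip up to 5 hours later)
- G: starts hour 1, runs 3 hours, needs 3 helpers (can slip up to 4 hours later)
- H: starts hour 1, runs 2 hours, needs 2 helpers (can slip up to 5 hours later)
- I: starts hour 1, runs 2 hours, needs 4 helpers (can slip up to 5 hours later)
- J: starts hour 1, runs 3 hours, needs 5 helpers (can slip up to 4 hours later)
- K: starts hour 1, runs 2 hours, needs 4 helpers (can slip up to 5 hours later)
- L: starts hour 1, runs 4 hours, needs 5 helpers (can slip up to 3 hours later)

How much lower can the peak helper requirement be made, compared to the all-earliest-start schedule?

14

Early-start peak: h1:25  h2:25  h3:13  h4:5  h5:0  h6:0  h7:0 ⇒ 25.
Leveled (F@1, G@1, H@1, I@1, J@3, K@6, L@4): h1:11  h2:11  h3:8  h4:10  h5:10  h6:9  h7:9 ⇒ 11.
Reduction 25 − 11 = 14.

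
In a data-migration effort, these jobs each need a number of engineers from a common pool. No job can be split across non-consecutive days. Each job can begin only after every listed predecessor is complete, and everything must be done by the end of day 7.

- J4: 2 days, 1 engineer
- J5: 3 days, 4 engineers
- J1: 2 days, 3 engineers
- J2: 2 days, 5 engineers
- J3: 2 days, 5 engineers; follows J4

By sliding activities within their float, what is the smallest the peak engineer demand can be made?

Early-start (J4@1, J5@1, J1@1, J2@1, J3@3) gives peak 13: d1:13  d2:13  d3:9  d4:5  d5:0  d6:0  d7:0.
Shift J5→3, J1→3, J3→6.
Schedule J4@1, J5@3, J1@3, J2@1, J3@6: d1:6  d2:6  d3:7  d4:7  d5:4  d6:5  d7:5 — peak 7.

7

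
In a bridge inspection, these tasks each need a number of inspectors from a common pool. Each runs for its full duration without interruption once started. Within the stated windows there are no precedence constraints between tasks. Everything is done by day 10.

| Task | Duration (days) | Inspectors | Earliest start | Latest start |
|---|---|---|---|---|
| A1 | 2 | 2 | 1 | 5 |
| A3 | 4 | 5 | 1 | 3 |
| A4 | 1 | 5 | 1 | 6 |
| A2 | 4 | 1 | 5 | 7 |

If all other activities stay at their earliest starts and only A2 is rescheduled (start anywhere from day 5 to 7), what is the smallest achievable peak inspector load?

A2@5: d1:12  d2:7  d3:5  d4:5  d5:1  d6:1  d7:1  d8:1  d9:0  d10:0 → peak 12
A2@6: d1:12  d2:7  d3:5  d4:5  d5:0  d6:1  d7:1  d8:1  d9:1  d10:0 → peak 12
A2@7: d1:12  d2:7  d3:5  d4:5  d5:0  d6:0  d7:1  d8:1  d9:1  d10:1 → peak 12
Best is A2@5, peak 12.

12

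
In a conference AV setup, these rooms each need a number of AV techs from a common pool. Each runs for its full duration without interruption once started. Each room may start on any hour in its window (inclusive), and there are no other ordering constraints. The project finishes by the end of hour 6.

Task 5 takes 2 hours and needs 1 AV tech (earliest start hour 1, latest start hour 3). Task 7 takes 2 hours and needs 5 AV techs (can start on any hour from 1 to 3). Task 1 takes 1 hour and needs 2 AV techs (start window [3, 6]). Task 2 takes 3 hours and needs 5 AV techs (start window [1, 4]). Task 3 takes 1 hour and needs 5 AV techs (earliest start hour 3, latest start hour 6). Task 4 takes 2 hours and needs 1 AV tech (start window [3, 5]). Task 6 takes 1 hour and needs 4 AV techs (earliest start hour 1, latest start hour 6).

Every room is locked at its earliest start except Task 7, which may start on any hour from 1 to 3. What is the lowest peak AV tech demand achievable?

Task 7@1: h1:15  h2:11  h3:13  h4:1  h5:0  h6:0 → peak 15
Task 7@2: h1:10  h2:11  h3:18  h4:1  h5:0  h6:0 → peak 18
Task 7@3: h1:10  h2:6  h3:18  h4:6  h5:0  h6:0 → peak 18
Best is Task 7@1, peak 15.

15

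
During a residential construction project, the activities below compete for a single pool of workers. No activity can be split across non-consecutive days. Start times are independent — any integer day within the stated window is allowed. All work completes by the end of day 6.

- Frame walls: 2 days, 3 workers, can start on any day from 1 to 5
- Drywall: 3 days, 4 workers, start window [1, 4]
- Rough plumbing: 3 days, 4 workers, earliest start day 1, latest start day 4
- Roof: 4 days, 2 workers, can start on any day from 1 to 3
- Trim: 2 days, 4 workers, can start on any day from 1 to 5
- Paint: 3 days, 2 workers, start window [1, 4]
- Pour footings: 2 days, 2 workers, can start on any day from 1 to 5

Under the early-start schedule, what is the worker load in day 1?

At early start, day 1 has: Frame walls, Drywall, Rough plumbing, Roof, Trim, Paint, Pour footings.
Demand: 3 + 4 + 4 + 2 + 4 + 2 + 2 = 21.

21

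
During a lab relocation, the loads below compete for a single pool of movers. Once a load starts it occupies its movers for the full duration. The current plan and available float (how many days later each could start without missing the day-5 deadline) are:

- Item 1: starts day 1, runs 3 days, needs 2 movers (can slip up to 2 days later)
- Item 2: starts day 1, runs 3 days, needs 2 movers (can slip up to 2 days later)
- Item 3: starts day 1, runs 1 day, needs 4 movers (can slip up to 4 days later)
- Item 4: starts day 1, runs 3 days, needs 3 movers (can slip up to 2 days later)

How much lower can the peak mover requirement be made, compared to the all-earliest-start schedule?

4

Early-start peak: d1:11  d2:7  d3:7  d4:0  d5:0 ⇒ 11.
Leveled (Item 1@1, Item 2@1, Item 3@4, Item 4@1): d1:7  d2:7  d3:7  d4:4  d5:0 ⇒ 7.
Reduction 11 − 7 = 4.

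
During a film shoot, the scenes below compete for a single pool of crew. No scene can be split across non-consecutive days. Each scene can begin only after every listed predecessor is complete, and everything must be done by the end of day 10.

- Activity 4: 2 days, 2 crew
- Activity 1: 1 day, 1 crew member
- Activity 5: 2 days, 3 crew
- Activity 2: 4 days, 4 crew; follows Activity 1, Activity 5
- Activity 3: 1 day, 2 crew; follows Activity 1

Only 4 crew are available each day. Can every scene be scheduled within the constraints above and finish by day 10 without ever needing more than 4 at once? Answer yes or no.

Schedule Activity 4@1, Activity 1@1, Activity 5@3, Activity 2@5, Activity 3@2: d1:3  d2:4  d3:3  d4:3  d5:4  d6:4  d7:4  d8:4  d9:0  d10:0 — peak 4 ≤ 4.

yes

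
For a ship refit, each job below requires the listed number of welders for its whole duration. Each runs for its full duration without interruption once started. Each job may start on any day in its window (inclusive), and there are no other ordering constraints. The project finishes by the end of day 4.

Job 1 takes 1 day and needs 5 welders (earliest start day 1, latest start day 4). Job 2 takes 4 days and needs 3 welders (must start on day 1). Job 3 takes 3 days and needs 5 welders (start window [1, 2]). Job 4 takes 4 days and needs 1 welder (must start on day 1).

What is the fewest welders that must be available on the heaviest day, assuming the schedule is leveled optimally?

9

Early-start (Job 1@1, Job 2@1, Job 3@1, Job 4@1) gives peak 14: d1:14  d2:9  d3:9  d4:4.
Shift Job 3→2.
Schedule Job 1@1, Job 2@1, Job 3@2, Job 4@1: d1:9  d2:9  d3:9  d4:9 — peak 9.
Total welder-days = 36 over 4 days ⇒ peak ≥ ⌈36/4⌉ = 9, so 9 is optimal.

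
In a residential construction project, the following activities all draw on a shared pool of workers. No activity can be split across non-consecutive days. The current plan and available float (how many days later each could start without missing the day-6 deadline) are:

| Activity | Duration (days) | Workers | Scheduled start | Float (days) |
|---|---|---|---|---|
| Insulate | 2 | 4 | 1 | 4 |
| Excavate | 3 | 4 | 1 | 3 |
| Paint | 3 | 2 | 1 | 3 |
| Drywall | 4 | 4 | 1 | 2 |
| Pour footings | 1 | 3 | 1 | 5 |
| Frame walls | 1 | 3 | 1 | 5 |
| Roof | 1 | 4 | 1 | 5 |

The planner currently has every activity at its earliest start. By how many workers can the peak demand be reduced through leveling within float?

14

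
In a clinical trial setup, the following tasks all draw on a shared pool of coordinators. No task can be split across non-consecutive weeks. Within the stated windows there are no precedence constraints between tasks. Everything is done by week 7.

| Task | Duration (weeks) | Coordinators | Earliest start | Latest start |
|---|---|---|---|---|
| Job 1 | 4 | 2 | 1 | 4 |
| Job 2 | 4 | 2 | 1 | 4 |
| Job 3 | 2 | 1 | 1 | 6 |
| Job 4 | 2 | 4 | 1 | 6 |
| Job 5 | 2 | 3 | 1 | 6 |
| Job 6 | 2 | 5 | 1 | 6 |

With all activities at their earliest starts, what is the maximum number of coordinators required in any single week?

Early-start schedule: Job 1@1, Job 2@1, Job 3@1, Job 4@1, Job 5@1, Job 6@1.
Load per week: week 1: 17, week 2: 17, week 3: 4, week 4: 4, week 5: 0, week 6: 0, week 7: 0.
Peak is 17.

17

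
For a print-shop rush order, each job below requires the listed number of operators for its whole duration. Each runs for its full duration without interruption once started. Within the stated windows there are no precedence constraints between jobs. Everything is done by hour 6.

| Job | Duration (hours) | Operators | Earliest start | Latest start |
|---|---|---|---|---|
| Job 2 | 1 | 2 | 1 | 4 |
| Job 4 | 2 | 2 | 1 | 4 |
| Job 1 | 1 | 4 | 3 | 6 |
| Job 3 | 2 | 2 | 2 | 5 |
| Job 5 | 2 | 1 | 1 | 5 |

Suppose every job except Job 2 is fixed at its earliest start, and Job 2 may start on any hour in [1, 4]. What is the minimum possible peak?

6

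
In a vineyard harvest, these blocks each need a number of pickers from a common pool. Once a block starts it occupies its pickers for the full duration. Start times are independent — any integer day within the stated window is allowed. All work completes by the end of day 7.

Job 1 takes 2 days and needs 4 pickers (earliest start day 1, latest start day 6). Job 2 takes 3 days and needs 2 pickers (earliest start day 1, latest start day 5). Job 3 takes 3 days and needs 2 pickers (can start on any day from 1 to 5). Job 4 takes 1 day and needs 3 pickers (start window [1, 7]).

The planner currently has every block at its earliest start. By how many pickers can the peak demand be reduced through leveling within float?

7

Early-start peak: d1:11  d2:8  d3:4  d4:0  d5:0  d6:0  d7:0 ⇒ 11.
Leveled (Job 1@1, Job 2@3, Job 3@3, Job 4@6): d1:4  d2:4  d3:4  d4:4  d5:4  d6:3  d7:0 ⇒ 4.
Reduction 11 − 4 = 7.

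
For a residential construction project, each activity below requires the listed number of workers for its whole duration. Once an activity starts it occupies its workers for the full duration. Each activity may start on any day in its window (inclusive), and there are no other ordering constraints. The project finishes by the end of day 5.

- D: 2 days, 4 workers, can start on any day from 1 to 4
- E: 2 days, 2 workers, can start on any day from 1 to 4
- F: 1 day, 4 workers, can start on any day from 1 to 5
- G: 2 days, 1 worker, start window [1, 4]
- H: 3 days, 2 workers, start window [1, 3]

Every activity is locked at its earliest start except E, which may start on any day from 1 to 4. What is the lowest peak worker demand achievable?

11

E@1: d1:13  d2:9  d3:2  d4:0  d5:0 → peak 13
E@2: d1:11  d2:9  d3:4  d4:0  d5:0 → peak 11
E@3: d1:11  d2:7  d3:4  d4:2  d5:0 → peak 11
E@4: d1:11  d2:7  d3:2  d4:2  d5:2 → peak 11
Best is E@2, peak 11.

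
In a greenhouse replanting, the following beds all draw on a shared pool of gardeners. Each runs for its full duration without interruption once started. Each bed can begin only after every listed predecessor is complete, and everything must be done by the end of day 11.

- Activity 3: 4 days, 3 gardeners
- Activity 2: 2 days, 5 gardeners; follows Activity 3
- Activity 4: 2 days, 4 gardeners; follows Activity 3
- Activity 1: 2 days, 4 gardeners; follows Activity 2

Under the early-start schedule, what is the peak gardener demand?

9

Early-start schedule: Activity 3@1, Activity 2@5, Activity 4@5, Activity 1@7.
Load per day: day 1: 3, day 2: 3, day 3: 3, day 4: 3, day 5: 9, day 6: 9, day 7: 4, day 8: 4, day 9: 0, day 10: 0, day 11: 0.
Peak is 9.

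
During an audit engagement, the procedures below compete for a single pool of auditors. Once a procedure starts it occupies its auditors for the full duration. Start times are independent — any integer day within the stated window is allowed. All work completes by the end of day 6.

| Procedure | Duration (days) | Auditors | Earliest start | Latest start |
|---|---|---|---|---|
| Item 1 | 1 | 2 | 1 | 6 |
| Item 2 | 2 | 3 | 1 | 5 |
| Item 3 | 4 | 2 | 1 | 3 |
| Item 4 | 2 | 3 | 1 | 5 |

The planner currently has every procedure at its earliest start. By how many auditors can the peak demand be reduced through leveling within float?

5

Early-start peak: d1:10  d2:8  d3:2  d4:2  d5:0  d6:0 ⇒ 10.
Leveled (Item 1@1, Item 2@1, Item 3@2, Item 4@3): d1:5  d2:5  d3:5  d4:5  d5:2  d6:0 ⇒ 5.
Reduction 10 − 5 = 5.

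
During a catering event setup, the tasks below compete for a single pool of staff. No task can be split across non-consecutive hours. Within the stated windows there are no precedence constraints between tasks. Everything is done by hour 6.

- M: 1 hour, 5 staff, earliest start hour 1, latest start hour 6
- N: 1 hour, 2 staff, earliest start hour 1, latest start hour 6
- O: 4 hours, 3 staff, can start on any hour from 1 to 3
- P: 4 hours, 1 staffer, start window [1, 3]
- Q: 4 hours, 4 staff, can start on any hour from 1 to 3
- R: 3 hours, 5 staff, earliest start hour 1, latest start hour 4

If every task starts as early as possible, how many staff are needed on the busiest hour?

Early-start schedule: M@1, N@1, O@1, P@1, Q@1, R@1.
Load per hour: hour 1: 20, hour 2: 13, hour 3: 13, hour 4: 8, hour 5: 0, hour 6: 0.
Peak is 20.

20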